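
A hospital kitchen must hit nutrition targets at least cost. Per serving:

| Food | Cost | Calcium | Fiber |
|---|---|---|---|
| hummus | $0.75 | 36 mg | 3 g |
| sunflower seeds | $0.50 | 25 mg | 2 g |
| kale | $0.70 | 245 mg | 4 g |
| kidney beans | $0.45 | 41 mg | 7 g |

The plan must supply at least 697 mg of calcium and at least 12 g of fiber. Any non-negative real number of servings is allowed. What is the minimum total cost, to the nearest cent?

$2.02

Check every corner: each single food scaled to meet both minima, and each pair solved so both constraints bind.
hummus only: max(697/36, 12/3) = 19.36 servings → $14.52.
sunflower seeds only: max(697/25, 12/2) = 27.88 servings → $13.94.
kale only: max(697/245, 12/4) = 3 servings → $2.10.
kidney beans only: max(697/41, 12/7) = 17 servings → $7.65.
hummus + sunflower seeds: the both-tight solution has a negative serving — not a feasible corner.
hummus + kale with both tight: 0.2572 servings and 2.807 servings → $2.16.
hummus + kidney beans: intersection lies outside the first quadrant.
sunflower seeds + kale with both tight: 0.3897 servings and 2.805 servings → $2.16.
sunflower seeds + kidney beans: intersection lies outside the first quadrant.
kale + kidney beans with both tight: 2.828 servings and 0.098 servings → $2.02.
The minimum over all feasible corners is $2.02.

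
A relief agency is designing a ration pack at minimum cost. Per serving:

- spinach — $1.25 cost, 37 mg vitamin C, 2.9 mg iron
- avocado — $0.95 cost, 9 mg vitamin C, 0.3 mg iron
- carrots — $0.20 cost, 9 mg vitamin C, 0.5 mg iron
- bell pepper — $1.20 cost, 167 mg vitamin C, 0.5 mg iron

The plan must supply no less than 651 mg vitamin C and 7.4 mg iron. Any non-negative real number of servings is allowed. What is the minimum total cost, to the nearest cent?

$6.24

With two linear requirements the optimum uses one or two foods; enumerate the corners.
spinach only: max(651/37, 7.4/2.9) = 17.59 servings → $21.99.
avocado only: max(651/9, 7.4/0.3) = 72.33 servings → $68.72.
carrots only: max(651/9, 7.4/0.5) = 72.33 servings → $14.47.
bell pepper only: max(651/167, 7.4/0.5) = 14.8 servings → $17.76.
spinach + avocado with both targets exact would need a negative amount; discard.
spinach + carrots: the both-tight solution has a negative serving — not a feasible corner.
spinach + bell pepper with both tight: 1.954 servings and 3.465 servings → $6.60.
avocado + carrots: the both-tight solution has a negative serving — not a feasible corner.
avocado + bell pepper with both tight: 19.96 servings and 2.822 servings → $22.35.
carrots + bell pepper with both tight: 11.52 servings and 3.277 servings → $6.24.
Cheapest feasible corner: $6.24.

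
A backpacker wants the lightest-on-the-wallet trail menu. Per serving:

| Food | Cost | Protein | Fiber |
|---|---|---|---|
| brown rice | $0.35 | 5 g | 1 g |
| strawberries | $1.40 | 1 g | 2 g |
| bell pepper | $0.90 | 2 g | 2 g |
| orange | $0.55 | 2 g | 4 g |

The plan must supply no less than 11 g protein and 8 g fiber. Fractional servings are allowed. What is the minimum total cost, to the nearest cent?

With two linear requirements the optimum uses one or two foods; enumerate the corners.
brown rice only: max(11/5, 8/1) = 8 servings → $2.80.
strawberries only: max(11/1, 8/2) = 11 servings → $15.40.
bell pepper only: max(11/2, 8/2) = 5.5 servings → $4.95.
orange only: max(11/2, 8/4) = 5.5 servings → $3.02.
brown rice + strawberries with both tight: 1.556 servings and 3.222 servings → $5.06.
brown rice + bell pepper with both tight: 0.75 servings and 3.625 servings → $3.52.
brown rice + orange with both tight: 1.556 servings and 1.611 servings → $1.43.
strawberries + bell pepper: the both-tight solution has a negative serving — not a feasible corner.
strawberries + orange (both tight): parallel constraints — no distinct corner.
bell pepper + orange with both targets exact would need a negative amount; discard.
The minimum over all feasible corners is $1.43.

$1.43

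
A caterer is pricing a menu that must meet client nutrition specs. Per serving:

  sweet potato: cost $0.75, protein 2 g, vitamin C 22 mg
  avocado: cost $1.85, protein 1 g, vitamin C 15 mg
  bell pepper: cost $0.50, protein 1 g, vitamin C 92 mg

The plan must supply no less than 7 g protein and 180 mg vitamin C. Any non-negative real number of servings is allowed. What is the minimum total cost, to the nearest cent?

With two linear requirements the optimum uses one or two foods; enumerate the corners.
sweet potato only: max(7/2, 180/22) = 8.182 servings → $6.14.
avocado only: max(7/1, 180/15) = 12 servings → $22.20.
bell pepper only: max(7/1, 180/92) = 7 servings → $3.50.
sweet potato + avocado: intersection lies outside the first quadrant.
sweet potato + bell pepper with both tight: 2.864 servings and 1.272 servings → $2.78.
avocado + bell pepper with both tight: 6.026 servings and 0.974 servings → $11.64.
Cheapest feasible corner: $2.78.

$2.78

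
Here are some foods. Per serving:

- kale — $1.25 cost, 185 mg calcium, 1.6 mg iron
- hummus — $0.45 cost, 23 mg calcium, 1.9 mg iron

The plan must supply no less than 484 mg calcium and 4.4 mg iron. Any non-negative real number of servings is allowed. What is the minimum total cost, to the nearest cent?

$3.31

Two binding constraints pin down two serving amounts, so the optimal mix uses at most two foods. The candidates are each food alone (scaled to the tighter of calcium/iron) and each pair with both constraints tight.
kale only: max(484/185, 4.4/1.6) = 2.75 servings → $3.44.
hummus only: max(484/23, 4.4/1.9) = 21.04 servings → $9.47.
kale + hummus with both tight: 2.601 servings and 0.1258 servings → $3.31.
So the least-cost plan costs $3.31.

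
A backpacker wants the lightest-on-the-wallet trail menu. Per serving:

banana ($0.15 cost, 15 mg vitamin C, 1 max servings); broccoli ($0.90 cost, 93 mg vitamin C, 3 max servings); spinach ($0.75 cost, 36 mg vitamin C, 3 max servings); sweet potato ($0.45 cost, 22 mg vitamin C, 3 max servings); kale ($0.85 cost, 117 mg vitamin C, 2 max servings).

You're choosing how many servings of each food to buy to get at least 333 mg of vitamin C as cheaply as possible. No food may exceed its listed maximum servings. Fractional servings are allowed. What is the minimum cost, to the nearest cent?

Cost per mg of vitamin C: kale $0.0073, broccoli $0.0097, banana $0.0100, sweet potato $0.0205, spinach $0.0208.
Take 2 servings of kale: +234.0 mg vitamin C for $1.70 (total $1.70, still need 99.0 mg).
Take 1.065 servings of broccoli: +99.0 mg vitamin C for $0.96 (total $2.66, still need 0.0 mg).
Greedy by cheapest-per-mg is optimal for a single linear constraint, so the minimum cost is $2.66.

$2.66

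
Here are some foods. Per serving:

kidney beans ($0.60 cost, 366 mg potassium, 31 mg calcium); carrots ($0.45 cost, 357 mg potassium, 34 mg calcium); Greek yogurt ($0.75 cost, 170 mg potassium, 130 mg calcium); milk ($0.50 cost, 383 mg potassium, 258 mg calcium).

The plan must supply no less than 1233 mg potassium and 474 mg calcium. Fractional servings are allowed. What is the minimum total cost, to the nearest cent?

An LP optimum is at a vertex; with two nutrient constraints at most two foods are used. Check each candidate.
kidney beans only: max(1233/366, 474/31) = 15.29 servings → $9.17.
carrots only: max(1233/357, 474/34) = 13.94 servings → $6.27.
Greek yogurt only: max(1233/170, 474/130) = 7.253 servings → $5.44.
milk only: max(1233/383, 474/258) = 3.219 servings → $1.61.
kidney beans + carrots with both targets exact would need a negative amount; discard.
kidney beans + Greek yogurt with both tight: 1.884 servings and 3.197 servings → $3.53.
kidney beans + milk with both tight: 1.654 servings and 1.638 servings → $1.81.
carrots + Greek yogurt with both tight: 1.962 servings and 3.133 servings → $3.23.
carrots + milk with both tight: 1.727 servings and 1.61 servings → $1.58.
Greek yogurt + milk: the both-tight solution has a negative serving — not a feasible corner.
The minimum over all feasible corners is $1.58.

$1.58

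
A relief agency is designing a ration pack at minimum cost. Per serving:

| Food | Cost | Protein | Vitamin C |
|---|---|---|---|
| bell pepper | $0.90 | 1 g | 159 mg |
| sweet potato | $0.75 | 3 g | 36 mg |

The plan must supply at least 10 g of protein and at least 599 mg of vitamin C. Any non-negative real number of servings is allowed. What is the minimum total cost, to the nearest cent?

Compare the cost at each extreme point of the feasible region.
bell pepper only: max(10/1, 599/159) = 10 servings → $9.00.
sweet potato only: max(10/3, 599/36) = 16.64 servings → $12.48.
bell pepper + sweet potato with both tight: 3.259 servings and 2.247 servings → $4.62.
The minimum over all feasible corners is $4.62.

$4.62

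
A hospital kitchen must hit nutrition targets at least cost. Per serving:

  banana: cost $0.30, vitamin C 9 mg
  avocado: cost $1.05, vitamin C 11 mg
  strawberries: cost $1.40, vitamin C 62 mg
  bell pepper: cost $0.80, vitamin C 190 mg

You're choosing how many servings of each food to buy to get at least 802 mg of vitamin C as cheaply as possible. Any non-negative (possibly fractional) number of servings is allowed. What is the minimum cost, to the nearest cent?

$3.38

Cost per mg of vitamin C: bell pepper $0.0042, strawberries $0.0226, banana $0.0333, avocado $0.0955.
With no serving limits, use only bell pepper: 802 mg / 190 mg = 4.221 servings × $0.80 = $3.38.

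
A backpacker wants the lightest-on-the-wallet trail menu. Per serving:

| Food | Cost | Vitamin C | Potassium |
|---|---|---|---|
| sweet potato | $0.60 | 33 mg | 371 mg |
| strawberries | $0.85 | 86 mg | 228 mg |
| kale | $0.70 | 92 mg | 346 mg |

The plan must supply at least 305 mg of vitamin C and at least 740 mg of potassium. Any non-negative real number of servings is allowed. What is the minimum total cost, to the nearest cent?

sweet potato only: max(305/33, 740/371) = 9.242 servings → $5.55.
strawberries only: max(305/86, 740/228) = 3.547 servings → $3.01.
kale only: max(305/92, 740/346) = 3.315 servings → $2.32.
sweet potato + strawberries: intersection lies outside the first quadrant.
sweet potato + kale with both targets exact would need a negative amount; discard.
strawberries + kale with both targets exact would need a negative amount; discard.
The minimum over all feasible corners is $2.32.

$2.32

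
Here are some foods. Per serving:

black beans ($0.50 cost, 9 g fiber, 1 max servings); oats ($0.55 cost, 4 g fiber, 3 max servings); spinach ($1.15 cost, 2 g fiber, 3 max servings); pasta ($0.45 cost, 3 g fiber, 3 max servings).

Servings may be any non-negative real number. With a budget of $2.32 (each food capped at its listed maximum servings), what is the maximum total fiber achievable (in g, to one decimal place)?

22.1 g

Fiber per dollar: black beans 18, oats 7.273, pasta 6.667, spinach 1.739.
Take 1 serving of black beans: spends $0.50, +9.0 g fiber (running total 9.0 g).
Take 3 servings of oats: spends $1.65, +12.0 g fiber (running total 21.0 g).
Take 0.3778 servings of pasta: spends $0.17, +1.1 g fiber (running total 22.1 g).
Greedy by best ratio exhausts the cost allowance optimally: 22.1 g.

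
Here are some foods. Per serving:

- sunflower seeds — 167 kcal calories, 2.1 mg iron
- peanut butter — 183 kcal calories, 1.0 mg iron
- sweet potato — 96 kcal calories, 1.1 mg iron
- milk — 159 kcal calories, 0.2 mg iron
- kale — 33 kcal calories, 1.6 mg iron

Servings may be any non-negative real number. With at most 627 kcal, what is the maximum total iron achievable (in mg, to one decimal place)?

30.4 mg

Iron per kcal: kale 0.04848, sunflower seeds 0.01257, sweet potato 0.01146, peanut butter 0.005464, milk 0.001258.
With no serving limits, spend the whole calories allowance on kale: 627 kcal / 33 kcal × 1.6 mg = 30.4 mg.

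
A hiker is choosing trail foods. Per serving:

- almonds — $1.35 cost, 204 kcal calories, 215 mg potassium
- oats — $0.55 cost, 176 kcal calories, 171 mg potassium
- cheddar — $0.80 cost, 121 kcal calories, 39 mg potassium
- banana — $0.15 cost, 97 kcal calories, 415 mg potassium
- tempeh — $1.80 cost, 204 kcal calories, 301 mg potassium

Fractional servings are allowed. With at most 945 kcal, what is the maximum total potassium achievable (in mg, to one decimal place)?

4043.0 mg

Potassium per kcal: banana 4.278, tempeh 1.475, almonds 1.054, oats 0.9716, cheddar 0.3223.
With no serving limits, spend the whole calories allowance on banana: 945 kcal / 97 kcal × 415 mg = 4043.0 mg.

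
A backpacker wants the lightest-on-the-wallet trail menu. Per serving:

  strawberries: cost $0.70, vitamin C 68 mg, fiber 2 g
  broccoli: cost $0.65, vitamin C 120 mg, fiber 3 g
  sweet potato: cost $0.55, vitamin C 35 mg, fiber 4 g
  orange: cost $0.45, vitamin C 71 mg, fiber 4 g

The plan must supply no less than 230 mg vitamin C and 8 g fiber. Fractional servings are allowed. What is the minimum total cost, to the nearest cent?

$1.31

For a min-cost LP with two ≥-constraints, a basic feasible solution has at most two positive variables.
strawberries only: max(230/68, 8/2) = 4 servings → $2.80.
broccoli only: max(230/120, 8/3) = 2.667 servings → $1.73.
sweet potato only: max(230/35, 8/4) = 6.571 servings → $3.61.
orange only: max(230/71, 8/4) = 3.239 servings → $1.46.
strawberries + broccoli with both targets exact would need a negative amount; discard.
strawberries + sweet potato with both tight: 3.168 servings and 0.4158 servings → $2.45.
strawberries + orange with both tight: 2.708 servings and 0.6462 servings → $2.19.
broccoli + sweet potato with both tight: 1.707 servings and 0.72 servings → $1.51.
broccoli + orange with both tight: 1.318 servings and 1.011 servings → $1.31.
sweet potato + orange: intersection lies outside the first quadrant.
So the least-cost plan costs $1.31.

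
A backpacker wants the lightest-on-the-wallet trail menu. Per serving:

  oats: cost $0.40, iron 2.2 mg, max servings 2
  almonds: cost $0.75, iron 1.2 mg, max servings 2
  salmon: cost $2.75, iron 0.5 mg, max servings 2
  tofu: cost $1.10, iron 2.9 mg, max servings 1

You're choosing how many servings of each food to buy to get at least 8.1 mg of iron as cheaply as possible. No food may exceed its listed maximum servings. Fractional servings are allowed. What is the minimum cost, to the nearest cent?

Cost per mg of iron: oats $0.1818, tofu $0.3793, almonds $0.6250, salmon $5.5000.
Take 2 servings of oats: +4.4 mg iron for $0.80 (total $0.80, still need 3.7 mg).
Take 1 serving of tofu: +2.9 mg iron for $1.10 (total $1.90, still need 0.8 mg).
Take 0.6667 servings of almonds: +0.8 mg iron for $0.50 (total $2.40, still need 0.0 mg).
Greedy by cheapest-per-mg is optimal for a single linear constraint, so the minimum cost is $2.40.

$2.40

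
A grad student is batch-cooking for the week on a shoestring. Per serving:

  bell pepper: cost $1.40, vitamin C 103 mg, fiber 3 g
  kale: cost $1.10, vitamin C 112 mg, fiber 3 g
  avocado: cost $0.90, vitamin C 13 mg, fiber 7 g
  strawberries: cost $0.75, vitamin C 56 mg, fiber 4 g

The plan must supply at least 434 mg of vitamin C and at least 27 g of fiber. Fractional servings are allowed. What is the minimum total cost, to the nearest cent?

$5.49

An LP optimum is at a vertex; with two nutrient constraints at most two foods are used. Check each candidate.
bell pepper only: max(434/103, 27/3) = 9 servings → $12.60.
kale only: max(434/112, 27/3) = 9 servings → $9.90.
avocado only: max(434/13, 27/7) = 33.38 servings → $30.05.
strawberries only: max(434/56, 27/4) = 7.75 servings → $5.81.
bell pepper + kale: intersection lies outside the first quadrant.
bell pepper + avocado with both tight: 3.94 servings and 2.169 servings → $7.47.
bell pepper + strawberries with both tight: 0.918 servings and 6.061 servings → $5.83.
kale + avocado with both tight: 3.607 servings and 2.311 servings → $6.05.
kale + strawberries with both tight: 0.8 servings and 6.15 servings → $5.49.
avocado + strawberries: intersection lies outside the first quadrant.
Cheapest feasible corner: $5.49.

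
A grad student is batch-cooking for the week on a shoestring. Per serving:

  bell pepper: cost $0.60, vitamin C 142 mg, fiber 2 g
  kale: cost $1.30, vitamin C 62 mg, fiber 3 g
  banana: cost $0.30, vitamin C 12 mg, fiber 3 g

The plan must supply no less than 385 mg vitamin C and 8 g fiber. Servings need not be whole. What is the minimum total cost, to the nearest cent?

This is a tiny linear program; its minimum lies at a vertex of the feasible set. List the vertices and price them.
bell pepper only: max(385/142, 8/2) = 4 servings → $2.40.
kale only: max(385/62, 8/3) = 6.21 servings → $8.07.
banana only: max(385/12, 8/3) = 32.08 servings → $9.62.
bell pepper + kale with both tight: 2.182 servings and 1.212 servings → $2.88.
bell pepper + banana with both tight: 2.634 servings and 0.9104 servings → $1.85.
kale + banana: the both-tight solution has a negative serving — not a feasible corner.
The minimum over all feasible corners is $1.85.

$1.85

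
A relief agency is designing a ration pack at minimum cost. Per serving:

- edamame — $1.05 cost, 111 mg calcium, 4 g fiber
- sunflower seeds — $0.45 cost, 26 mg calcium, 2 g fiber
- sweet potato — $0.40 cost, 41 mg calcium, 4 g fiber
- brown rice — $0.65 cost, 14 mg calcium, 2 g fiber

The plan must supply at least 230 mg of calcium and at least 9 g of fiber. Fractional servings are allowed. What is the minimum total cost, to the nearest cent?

An LP optimum is at a vertex; with two nutrient constraints at most two foods are used. Check each candidate.
edamame only: max(230/111, 9/4) = 2.25 servings → $2.36.
sunflower seeds only: max(230/26, 9/2) = 8.846 servings → $3.98.
sweet potato only: max(230/41, 9/4) = 5.61 servings → $2.24.
brown rice only: max(230/14, 9/2) = 16.43 servings → $10.68.
edamame + sunflower seeds with both tight: 1.915 servings and 0.6695 servings → $2.31.
edamame + sweet potato with both tight: 1.968 servings and 0.2821 servings → $2.18.
edamame + brown rice with both tight: 2.012 servings and 0.4759 servings → $2.42.
sunflower seeds + sweet potato: the both-tight solution has a negative serving — not a feasible corner.
sunflower seeds + brown rice: intersection lies outside the first quadrant.
sweet potato + brown rice: the both-tight solution has a negative serving — not a feasible corner.
Cheapest feasible corner: $2.18.

$2.18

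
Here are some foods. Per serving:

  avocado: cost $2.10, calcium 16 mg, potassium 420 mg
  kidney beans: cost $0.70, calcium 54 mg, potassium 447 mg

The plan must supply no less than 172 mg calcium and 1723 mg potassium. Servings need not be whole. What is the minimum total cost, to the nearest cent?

With two linear requirements the optimum uses one or two foods; enumerate the corners.
avocado only: max(172/16, 1723/420) = 10.75 servings → $22.57.
kidney beans only: max(172/54, 1723/447) = 3.855 servings → $2.70.
avocado + kidney beans with both tight: 1.041 servings and 2.877 servings → $4.20.
The minimum over all feasible corners is $2.70.

$2.70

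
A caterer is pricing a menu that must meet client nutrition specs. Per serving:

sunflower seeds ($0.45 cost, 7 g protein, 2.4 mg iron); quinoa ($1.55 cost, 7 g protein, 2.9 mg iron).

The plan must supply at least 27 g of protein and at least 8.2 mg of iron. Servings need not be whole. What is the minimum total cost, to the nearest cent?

$1.74

With two linear requirements the optimum uses one or two foods; enumerate the corners.
sunflower seeds only: max(27/7, 8.2/2.4) = 3.857 servings → $1.74.
quinoa only: max(27/7, 8.2/2.9) = 3.857 servings → $5.98.
sunflower seeds + quinoa: the both-tight solution has a negative serving — not a feasible corner.
So the least-cost plan costs $1.74.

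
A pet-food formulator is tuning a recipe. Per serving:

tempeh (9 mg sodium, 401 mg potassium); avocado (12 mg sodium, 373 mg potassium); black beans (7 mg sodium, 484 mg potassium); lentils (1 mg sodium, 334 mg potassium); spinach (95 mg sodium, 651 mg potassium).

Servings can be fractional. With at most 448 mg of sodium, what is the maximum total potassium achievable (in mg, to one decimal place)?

149632.0 mg

Potassium per mg sodium: lentils 334, black beans 69.14, tempeh 44.56, avocado 31.08, spinach 6.853.
With no serving limits, spend the whole sodium allowance on lentils: 448 mg / 1 mg × 334 mg = 149632.0 mg.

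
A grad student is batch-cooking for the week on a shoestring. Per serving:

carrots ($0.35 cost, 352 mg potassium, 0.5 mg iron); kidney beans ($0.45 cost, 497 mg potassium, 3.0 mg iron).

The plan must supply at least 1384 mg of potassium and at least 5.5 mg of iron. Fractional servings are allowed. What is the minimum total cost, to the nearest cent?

The cheapest plan sits at a corner of the feasible region — with two constraints it uses at most two foods.
carrots only: max(1384/352, 5.5/0.5) = 11 servings → $3.85.
kidney beans only: max(1384/497, 5.5/3.0) = 2.785 servings → $1.25.
carrots + kidney beans with both tight: 1.757 servings and 1.541 servings → $1.31.
So the least-cost plan costs $1.25.

$1.25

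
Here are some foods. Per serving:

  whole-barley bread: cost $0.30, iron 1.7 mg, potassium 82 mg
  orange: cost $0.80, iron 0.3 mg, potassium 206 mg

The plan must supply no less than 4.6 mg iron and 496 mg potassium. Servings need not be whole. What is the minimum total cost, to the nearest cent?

$1.81

Check every corner: each single food scaled to meet both minima, and each pair solved so both constraints bind.
whole-barley bread only: max(4.6/1.7, 496/82) = 6.049 servings → $1.81.
orange only: max(4.6/0.3, 496/206) = 15.33 servings → $12.27.
whole-barley bread + orange with both tight: 2.453 servings and 1.431 servings → $1.88.
The minimum over all feasible corners is $1.81.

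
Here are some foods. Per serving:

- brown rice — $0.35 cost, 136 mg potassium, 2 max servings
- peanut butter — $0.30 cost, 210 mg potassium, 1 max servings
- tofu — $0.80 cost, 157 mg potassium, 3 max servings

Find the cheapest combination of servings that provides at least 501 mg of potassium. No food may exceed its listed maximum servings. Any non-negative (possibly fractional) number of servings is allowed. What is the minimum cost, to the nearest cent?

$1.10

Cost per mg of potassium: peanut butter $0.0014, brown rice $0.0026, tofu $0.0051.
Take 1 serving of peanut butter: +210.0 mg potassium for $0.30 (total $0.30, still need 291.0 mg).
Take 2 servings of brown rice: +272.0 mg potassium for $0.70 (total $1.00, still need 19.0 mg).
Take 0.121 servings of tofu: +19.0 mg potassium for $0.10 (total $1.10, still need 0.0 mg).
Filling from the cheapest source first is optimal under one linear minimum: $1.10.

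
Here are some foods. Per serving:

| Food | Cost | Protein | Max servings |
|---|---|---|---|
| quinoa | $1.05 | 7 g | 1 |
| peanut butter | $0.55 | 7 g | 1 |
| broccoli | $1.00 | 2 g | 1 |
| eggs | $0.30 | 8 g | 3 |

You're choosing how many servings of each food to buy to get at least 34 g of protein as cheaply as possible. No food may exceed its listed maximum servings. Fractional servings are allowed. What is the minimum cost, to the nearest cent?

Cost per g of protein: eggs $0.0375, peanut butter $0.0786, quinoa $0.1500, broccoli $0.5000.
Take 3 servings of eggs: +24.0 g protein for $0.90 (total $0.90, still need 10.0 g).
Take 1 serving of peanut butter: +7.0 g protein for $0.55 (total $1.45, still need 3.0 g).
Take 0.4286 servings of quinoa: +3.0 g protein for $0.45 (total $1.90, still need 0.0 g).
Greedy by cheapest-per-g is optimal for a single linear constraint, so the minimum cost is $1.90.

$1.90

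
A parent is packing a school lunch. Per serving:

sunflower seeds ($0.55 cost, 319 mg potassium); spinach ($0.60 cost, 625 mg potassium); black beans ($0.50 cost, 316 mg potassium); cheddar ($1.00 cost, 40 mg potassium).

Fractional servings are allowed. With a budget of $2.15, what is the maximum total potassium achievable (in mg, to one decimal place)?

2239.6 mg

Potassium per dollar: spinach 1042, black beans 632, sunflower seeds 580, cheddar 40.
With no serving limits, spend the whole cost allowance on spinach: $2.15 / $0.60 × 625 mg = 2239.6 mg.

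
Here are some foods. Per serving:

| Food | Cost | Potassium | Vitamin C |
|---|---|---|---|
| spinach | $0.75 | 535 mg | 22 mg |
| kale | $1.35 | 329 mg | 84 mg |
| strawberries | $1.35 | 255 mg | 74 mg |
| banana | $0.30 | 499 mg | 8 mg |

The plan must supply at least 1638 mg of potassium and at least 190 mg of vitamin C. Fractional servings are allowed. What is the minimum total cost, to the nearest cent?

$3.38

For a min-cost LP with two ≥-constraints, a basic feasible solution has at most two positive variables.
spinach only: max(1638/535, 190/22) = 8.636 servings → $6.48.
kale only: max(1638/329, 190/84) = 4.979 servings → $6.72.
strawberries only: max(1638/255, 190/74) = 6.424 servings → $8.67.
banana only: max(1638/499, 190/8) = 23.75 servings → $7.12.
spinach + kale with both tight: 1.991 servings and 1.74 servings → $3.84.
spinach + strawberries with both tight: 2.141 servings and 1.931 servings → $4.21.
spinach + banana with both targets exact would need a negative amount; discard.
kale + strawberries: the both-tight solution has a negative serving — not a feasible corner.
kale + banana with both tight: 2.08 servings and 1.911 servings → $3.38.
strawberries + banana with both tight: 2.342 servings and 2.086 servings → $3.79.
Cheapest feasible corner: $3.38.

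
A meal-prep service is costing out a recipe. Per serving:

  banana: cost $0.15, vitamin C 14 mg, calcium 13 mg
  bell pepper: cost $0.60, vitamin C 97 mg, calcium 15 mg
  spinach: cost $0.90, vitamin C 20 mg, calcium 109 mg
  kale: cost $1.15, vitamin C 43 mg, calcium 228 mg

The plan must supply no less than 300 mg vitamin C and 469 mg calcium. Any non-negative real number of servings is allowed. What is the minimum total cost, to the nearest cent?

banana only: max(300/14, 469/13) = 36.08 servings → $5.41.
bell pepper only: max(300/97, 469/15) = 31.27 servings → $18.76.
spinach only: max(300/20, 469/109) = 15 servings → $13.50.
kale only: max(300/43, 469/228) = 6.977 servings → $8.02.
banana + bell pepper: the both-tight solution has a negative serving — not a feasible corner.
banana + spinach with both tight: 18.42 servings and 2.106 servings → $4.66.
banana + kale with both tight: 18.32 servings and 1.013 servings → $3.91.
bell pepper + spinach with both tight: 2.27 servings and 3.99 servings → $4.95.
bell pepper + kale with both tight: 2.246 servings and 1.909 servings → $3.54.
spinach + kale with both targets exact would need a negative amount; discard.
So the least-cost plan costs $3.54.

$3.54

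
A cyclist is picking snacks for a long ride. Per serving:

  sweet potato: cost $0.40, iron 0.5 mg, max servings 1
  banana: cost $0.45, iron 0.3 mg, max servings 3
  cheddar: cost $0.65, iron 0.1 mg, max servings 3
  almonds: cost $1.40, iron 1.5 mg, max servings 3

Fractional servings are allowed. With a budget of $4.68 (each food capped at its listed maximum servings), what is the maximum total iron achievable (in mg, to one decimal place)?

Iron per dollar: sweet potato 1.25, almonds 1.071, banana 0.6667, cheddar 0.1538.
Take 1 serving of sweet potato: spends $0.40, +0.5 mg iron (running total 0.5 mg).
Take 3 servings of almonds: spends $4.20, +4.5 mg iron (running total 5.0 mg).
Take 0.1778 servings of banana: spends $0.08, +0.1 mg iron (running total 5.1 mg).
Greedy by best ratio exhausts the cost allowance optimally: 5.1 mg.

5.1 mg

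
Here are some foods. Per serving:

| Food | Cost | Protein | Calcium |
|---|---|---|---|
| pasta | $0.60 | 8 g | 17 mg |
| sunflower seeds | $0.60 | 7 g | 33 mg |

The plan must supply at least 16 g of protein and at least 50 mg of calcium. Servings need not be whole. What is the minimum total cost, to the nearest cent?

With two linear requirements the optimum uses one or two foods; enumerate the corners.
pasta only: max(16/8, 50/17) = 2.941 servings → $1.76.
sunflower seeds only: max(16/7, 50/33) = 2.286 servings → $1.37.
pasta + sunflower seeds with both tight: 1.228 servings and 0.8828 servings → $1.27.
Cheapest feasible corner: $1.27.

$1.27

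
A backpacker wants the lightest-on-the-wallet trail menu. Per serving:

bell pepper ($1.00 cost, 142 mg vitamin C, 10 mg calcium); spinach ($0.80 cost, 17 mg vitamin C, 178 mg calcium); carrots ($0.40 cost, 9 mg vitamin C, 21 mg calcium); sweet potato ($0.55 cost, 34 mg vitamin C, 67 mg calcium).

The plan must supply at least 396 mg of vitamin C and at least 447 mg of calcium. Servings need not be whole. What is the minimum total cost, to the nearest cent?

Compare the cost at each extreme point of the feasible region.
bell pepper only: max(396/142, 447/10) = 44.7 servings → $44.70.
spinach only: max(396/17, 447/178) = 23.29 servings → $18.64.
carrots only: max(396/9, 447/21) = 44 servings → $17.60.
sweet potato only: max(396/34, 447/67) = 11.65 servings → $6.41.
bell pepper + spinach with both tight: 2.505 servings and 2.371 servings → $4.40.
bell pepper + carrots with both tight: 1.484 servings and 20.58 servings → $9.72.
bell pepper + sweet potato with both tight: 1.235 servings and 6.487 servings → $4.80.
spinach + carrots: intersection lies outside the first quadrant.
spinach + sweet potato with both targets exact would need a negative amount; discard.
carrots + sweet potato: the both-tight solution has a negative serving — not a feasible corner.
The minimum over all feasible corners is $4.40.

$4.40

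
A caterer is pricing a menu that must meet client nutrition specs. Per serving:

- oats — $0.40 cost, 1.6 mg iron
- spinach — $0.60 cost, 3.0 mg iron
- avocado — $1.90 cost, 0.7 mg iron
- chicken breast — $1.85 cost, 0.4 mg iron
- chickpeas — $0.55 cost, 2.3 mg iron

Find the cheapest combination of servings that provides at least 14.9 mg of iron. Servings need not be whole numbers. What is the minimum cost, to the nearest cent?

Cost per mg of iron: spinach $0.2000, chickpeas $0.2391, oats $0.2500, avocado $2.7143, chicken breast $4.6250.
With no serving limits, use only spinach: 14.9 mg / 3.0 mg = 4.967 servings × $0.60 = $2.98.

$2.98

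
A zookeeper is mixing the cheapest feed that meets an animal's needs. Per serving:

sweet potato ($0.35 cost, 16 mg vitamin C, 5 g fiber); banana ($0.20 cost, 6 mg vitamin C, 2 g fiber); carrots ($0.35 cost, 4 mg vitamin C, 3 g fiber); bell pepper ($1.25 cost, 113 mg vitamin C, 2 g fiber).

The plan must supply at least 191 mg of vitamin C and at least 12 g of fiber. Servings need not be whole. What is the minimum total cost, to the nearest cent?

Compare the cost at each extreme point of the feasible region.
sweet potato only: max(191/16, 12/5) = 11.94 servings → $4.18.
banana only: max(191/6, 12/2) = 31.83 servings → $6.37.
carrots only: max(191/4, 12/3) = 47.75 servings → $16.71.
bell pepper only: max(191/113, 12/2) = 6 servings → $7.50.
sweet potato + banana: the both-tight solution has a negative serving — not a feasible corner.
sweet potato + carrots: intersection lies outside the first quadrant.
sweet potato + bell pepper with both tight: 1.827 servings and 1.432 servings → $2.43.
banana + carrots with both targets exact would need a negative amount; discard.
banana + bell pepper with both tight: 4.551 servings and 1.449 servings → $2.72.
carrots + bell pepper with both tight: 2.943 servings and 1.586 servings → $3.01.
So the least-cost plan costs $2.43.

$2.43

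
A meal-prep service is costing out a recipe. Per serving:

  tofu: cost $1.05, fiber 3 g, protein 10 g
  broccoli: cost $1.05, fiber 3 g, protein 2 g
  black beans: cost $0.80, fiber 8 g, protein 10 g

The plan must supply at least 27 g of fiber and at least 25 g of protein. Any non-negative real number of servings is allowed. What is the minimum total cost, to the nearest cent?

An LP optimum is at a vertex; with two nutrient constraints at most two foods are used. Check each candidate.
tofu only: max(27/3, 25/10) = 9 servings → $9.45.
broccoli only: max(27/3, 25/2) = 12.5 servings → $13.12.
black beans only: max(27/8, 25/10) = 3.375 servings → $2.70.
tofu + broccoli with both tight: 0.875 servings and 8.125 servings → $9.45.
tofu + black beans: the both-tight solution has a negative serving — not a feasible corner.
broccoli + black beans with both tight: 5 servings and 1.5 servings → $6.45.
So the least-cost plan costs $2.70.

$2.70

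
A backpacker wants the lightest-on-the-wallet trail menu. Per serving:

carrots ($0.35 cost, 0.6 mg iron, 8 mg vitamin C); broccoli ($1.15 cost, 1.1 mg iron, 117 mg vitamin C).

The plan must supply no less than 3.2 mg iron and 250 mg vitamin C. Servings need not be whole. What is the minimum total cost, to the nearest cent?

$2.90

The cheapest plan sits at a corner of the feasible region — with two constraints it uses at most two foods.
carrots only: max(3.2/0.6, 250/8) = 31.25 servings → $10.94.
broccoli only: max(3.2/1.1, 250/117) = 2.909 servings → $3.35.
carrots + broccoli with both tight: 1.619 servings and 2.026 servings → $2.90.
So the least-cost plan costs $2.90.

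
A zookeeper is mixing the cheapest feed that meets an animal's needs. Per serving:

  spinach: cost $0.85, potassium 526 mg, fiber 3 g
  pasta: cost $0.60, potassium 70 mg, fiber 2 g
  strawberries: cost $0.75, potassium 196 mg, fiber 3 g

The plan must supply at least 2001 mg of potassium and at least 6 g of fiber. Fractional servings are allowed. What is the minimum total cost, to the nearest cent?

Check every corner: each single food scaled to meet both minima, and each pair solved so both constraints bind.
spinach only: max(2001/526, 6/3) = 3.804 servings → $3.23.
pasta only: max(2001/70, 6/2) = 28.59 servings → $17.15.
strawberries only: max(2001/196, 6/3) = 10.21 servings → $7.66.
spinach + pasta: intersection lies outside the first quadrant.
spinach + strawberries with both targets exact would need a negative amount; discard.
pasta + strawberries with both targets exact would need a negative amount; discard.
So the least-cost plan costs $3.23.

$3.23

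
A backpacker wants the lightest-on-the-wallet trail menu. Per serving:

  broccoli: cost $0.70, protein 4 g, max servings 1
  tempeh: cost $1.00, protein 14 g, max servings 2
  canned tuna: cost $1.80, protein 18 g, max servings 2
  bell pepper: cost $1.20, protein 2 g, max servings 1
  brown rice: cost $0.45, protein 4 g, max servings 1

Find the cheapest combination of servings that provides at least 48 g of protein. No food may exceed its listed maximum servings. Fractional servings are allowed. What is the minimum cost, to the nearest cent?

Cost per g of protein: tempeh $0.0714, canned tuna $0.1000, brown rice $0.1125, broccoli $0.1750, bell pepper $0.6000.
Take 2 servings of tempeh: +28.0 g protein for $2.00 (total $2.00, still need 20.0 g).
Take 1.111 servings of canned tuna: +20.0 g protein for $2.00 (total $4.00, still need 0.0 g).
Greedy by cheapest-per-g is optimal for a single linear constraint, so the minimum cost is $4.00.

$4.00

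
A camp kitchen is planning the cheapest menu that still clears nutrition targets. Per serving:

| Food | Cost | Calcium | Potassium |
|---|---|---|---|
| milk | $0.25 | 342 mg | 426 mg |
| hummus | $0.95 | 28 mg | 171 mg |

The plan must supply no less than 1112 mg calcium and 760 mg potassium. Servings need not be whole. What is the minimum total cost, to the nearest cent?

With two linear requirements the optimum uses one or two foods; enumerate the corners.
milk only: max(1112/342, 760/426) = 3.251 servings → $0.81.
hummus only: max(1112/28, 760/171) = 39.71 servings → $37.73.
milk + hummus with both targets exact would need a negative amount; discard.
The minimum over all feasible corners is $0.81.

$0.81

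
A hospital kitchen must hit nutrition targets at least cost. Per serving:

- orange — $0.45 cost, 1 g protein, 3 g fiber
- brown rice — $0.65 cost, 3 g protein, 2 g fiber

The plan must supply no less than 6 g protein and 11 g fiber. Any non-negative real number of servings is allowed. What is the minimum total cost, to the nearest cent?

The cheapest plan sits at a corner of the feasible region — with two constraints it uses at most two foods.
orange only: max(6/1, 11/3) = 6 servings → $2.70.
brown rice only: max(6/3, 11/2) = 5.5 servings → $3.58.
orange + brown rice with both tight: 3 servings and 1 serving → $2.00.
The minimum over all feasible corners is $2.00.

$2.00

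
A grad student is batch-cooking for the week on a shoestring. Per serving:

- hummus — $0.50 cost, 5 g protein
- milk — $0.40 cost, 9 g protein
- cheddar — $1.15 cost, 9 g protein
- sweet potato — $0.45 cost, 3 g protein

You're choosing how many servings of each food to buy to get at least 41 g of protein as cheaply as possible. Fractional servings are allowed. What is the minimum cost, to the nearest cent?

Cost per g of protein: milk $0.0444, hummus $0.1000, cheddar $0.1278, sweet potato $0.1500.
With no serving limits, use only milk: 41 g / 9 g = 4.556 servings × $0.40 = $1.82.

$1.82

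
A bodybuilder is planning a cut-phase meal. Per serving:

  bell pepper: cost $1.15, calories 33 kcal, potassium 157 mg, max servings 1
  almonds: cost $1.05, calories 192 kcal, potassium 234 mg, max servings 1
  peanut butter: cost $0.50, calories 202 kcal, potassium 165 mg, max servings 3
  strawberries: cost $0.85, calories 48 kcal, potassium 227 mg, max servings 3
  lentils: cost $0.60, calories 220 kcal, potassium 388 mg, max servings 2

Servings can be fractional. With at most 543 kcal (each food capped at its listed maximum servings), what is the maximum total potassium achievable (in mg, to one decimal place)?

1483.5 mg

Potassium per kcal: bell pepper 4.758, strawberries 4.729, lentils 1.764, almonds 1.219, peanut butter 0.8168.
Take 1 serving of bell pepper: uses 33 kcal, +157.0 mg potassium (running total 157.0 mg).
Take 3 servings of strawberries: uses 144 kcal, +681.0 mg potassium (running total 838.0 mg).
Take 1.664 servings of lentils: uses 366 kcal, +645.5 mg potassium (running total 1483.5 mg).
Filling greedily by potassium-per-kcal is optimal for one linear limit, giving 1483.5 mg.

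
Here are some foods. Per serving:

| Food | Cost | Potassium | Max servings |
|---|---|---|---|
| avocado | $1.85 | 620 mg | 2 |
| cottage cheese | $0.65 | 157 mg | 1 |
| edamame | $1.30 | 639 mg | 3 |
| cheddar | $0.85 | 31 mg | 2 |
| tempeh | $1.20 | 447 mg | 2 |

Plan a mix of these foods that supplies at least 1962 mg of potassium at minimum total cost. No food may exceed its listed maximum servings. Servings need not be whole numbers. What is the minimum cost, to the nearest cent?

Cost per mg of potassium: edamame $0.0020, tempeh $0.0027, avocado $0.0030, cottage cheese $0.0041, cheddar $0.0274.
Take 3 servings of edamame: +1917.0 mg potassium for $3.90 (total $3.90, still need 45.0 mg).
Take 0.1007 servings of tempeh: +45.0 mg potassium for $0.12 (total $4.02, still need 0.0 mg).
Filling from the cheapest source first is optimal under one linear minimum: $4.02.

$4.02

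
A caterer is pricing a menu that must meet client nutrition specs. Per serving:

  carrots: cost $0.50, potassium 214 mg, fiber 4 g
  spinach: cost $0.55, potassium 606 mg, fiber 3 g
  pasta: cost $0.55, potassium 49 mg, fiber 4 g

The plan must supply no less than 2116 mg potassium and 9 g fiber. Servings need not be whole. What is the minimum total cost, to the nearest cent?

$1.92

For a min-cost LP with two ≥-constraints, a basic feasible solution has at most two positive variables.
carrots only: max(2116/214, 9/4) = 9.888 servings → $4.94.
spinach only: max(2116/606, 9/3) = 3.492 servings → $1.92.
pasta only: max(2116/49, 9/4) = 43.18 servings → $23.75.
carrots + spinach: the both-tight solution has a negative serving — not a feasible corner.
carrots + pasta with both targets exact would need a negative amount; discard.
spinach + pasta: the both-tight solution has a negative serving — not a feasible corner.
The minimum over all feasible corners is $1.92.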